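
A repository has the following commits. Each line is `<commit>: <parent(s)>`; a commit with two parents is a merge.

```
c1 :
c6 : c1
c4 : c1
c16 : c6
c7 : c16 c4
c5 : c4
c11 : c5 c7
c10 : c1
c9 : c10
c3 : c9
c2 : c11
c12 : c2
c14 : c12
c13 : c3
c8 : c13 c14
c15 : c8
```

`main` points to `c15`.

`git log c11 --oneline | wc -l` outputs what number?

Walking parent pointers from c11: reachable set = {c1, c11, c16, c4, c5, c6, c7}.
That is 7 commits.

7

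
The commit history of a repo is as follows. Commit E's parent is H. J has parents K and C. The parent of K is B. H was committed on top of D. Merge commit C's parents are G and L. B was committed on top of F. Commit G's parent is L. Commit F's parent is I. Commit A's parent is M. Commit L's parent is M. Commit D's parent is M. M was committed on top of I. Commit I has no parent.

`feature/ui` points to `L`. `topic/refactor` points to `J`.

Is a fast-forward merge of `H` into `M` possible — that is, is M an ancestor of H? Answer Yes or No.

A fast-forward from M to H is possible iff M is an ancestor of H.
Ancestors of H: {D, H, I, M}.
M is among them, so fast-forward is possible.

Yes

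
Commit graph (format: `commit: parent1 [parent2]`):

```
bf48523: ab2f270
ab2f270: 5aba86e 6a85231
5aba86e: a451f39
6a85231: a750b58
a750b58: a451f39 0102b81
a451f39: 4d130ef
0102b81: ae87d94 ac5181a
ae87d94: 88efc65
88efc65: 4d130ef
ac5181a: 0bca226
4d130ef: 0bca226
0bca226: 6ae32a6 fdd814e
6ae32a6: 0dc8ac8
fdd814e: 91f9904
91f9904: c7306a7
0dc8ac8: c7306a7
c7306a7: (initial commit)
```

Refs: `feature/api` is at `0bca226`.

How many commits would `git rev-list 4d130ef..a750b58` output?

Reachable from a750b58: {0102b81, 0bca226, 0dc8ac8, 4d130ef, 6ae32a6, 88efc65, 91f9904, a451f39, a750b58, ac5181a, ae87d94, c7306a7, fdd814e}.
Reachable from 4d130ef: {0bca226, 0dc8ac8, 4d130ef, 6ae32a6, 91f9904, c7306a7, fdd814e}.
In a750b58's history but not 4d130ef's: {0102b81, 88efc65, a451f39, a750b58, ac5181a, ae87d94} — 6 commits.

6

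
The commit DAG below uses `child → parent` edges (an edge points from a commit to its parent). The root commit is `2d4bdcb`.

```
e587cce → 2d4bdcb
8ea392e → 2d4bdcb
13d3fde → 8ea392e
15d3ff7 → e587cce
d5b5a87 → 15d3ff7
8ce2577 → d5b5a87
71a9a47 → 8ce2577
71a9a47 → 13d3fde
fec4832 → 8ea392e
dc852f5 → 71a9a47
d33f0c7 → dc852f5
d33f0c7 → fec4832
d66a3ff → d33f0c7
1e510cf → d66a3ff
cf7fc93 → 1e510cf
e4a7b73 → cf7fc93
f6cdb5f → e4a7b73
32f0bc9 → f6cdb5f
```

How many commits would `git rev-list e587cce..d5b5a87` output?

2

Reachable from d5b5a87: {15d3ff7, 2d4bdcb, d5b5a87, e587cce}.
Reachable from e587cce: {2d4bdcb, e587cce}.
In d5b5a87's history but not e587cce's: {15d3ff7, d5b5a87} — 2 commits.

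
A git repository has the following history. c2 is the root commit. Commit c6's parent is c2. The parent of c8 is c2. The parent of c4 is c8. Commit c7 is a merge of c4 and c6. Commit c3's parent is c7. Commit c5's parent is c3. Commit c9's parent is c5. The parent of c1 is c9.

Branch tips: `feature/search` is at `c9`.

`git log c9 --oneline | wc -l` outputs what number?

Walking parent pointers from c9: reachable set = {c2, c3, c4, c5, c6, c7, c8, c9}.
That is 8 commits.

8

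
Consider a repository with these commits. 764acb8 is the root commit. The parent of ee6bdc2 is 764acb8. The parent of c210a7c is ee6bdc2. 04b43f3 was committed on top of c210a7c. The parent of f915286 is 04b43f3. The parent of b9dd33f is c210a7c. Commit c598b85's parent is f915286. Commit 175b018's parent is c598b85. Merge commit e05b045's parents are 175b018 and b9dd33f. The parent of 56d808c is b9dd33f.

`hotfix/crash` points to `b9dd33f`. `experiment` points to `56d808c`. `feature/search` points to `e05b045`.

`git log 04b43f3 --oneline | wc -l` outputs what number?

4

Walking parent pointers from 04b43f3: reachable set = {04b43f3, 764acb8, c210a7c, ee6bdc2}.
That is 4 commits.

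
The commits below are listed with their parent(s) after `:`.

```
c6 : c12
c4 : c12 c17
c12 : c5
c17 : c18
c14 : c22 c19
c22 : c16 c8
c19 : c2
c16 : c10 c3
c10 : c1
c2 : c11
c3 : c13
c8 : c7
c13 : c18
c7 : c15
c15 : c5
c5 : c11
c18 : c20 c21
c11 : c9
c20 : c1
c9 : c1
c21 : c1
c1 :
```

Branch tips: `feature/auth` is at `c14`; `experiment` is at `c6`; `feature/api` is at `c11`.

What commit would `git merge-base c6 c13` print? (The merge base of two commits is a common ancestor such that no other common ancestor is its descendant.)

Ancestors of c6: {c1, c11, c12, c5, c6, c9}.
Ancestors of c13: {c1, c13, c18, c20, c21}.
Common ancestors: {c1}.
The only common ancestor is c1, so it is the merge base.

c1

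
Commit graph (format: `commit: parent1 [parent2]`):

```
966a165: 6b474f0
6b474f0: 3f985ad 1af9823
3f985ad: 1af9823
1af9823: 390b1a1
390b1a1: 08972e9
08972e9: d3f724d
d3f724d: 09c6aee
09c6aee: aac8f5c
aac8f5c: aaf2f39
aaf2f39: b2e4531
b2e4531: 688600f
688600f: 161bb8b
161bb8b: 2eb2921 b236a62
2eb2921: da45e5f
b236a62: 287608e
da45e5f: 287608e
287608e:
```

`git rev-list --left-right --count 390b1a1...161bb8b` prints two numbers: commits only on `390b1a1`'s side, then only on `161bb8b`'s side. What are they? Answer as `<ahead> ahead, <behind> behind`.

Reachable from 390b1a1: {08972e9, 09c6aee, 161bb8b, 287608e, 2eb2921, 390b1a1, 688600f, aac8f5c, aaf2f39, b236a62, b2e4531, d3f724d, da45e5f}.
Reachable from 161bb8b: {161bb8b, 287608e, 2eb2921, b236a62, da45e5f}.
Only in 390b1a1's history (ahead): {08972e9, 09c6aee, 390b1a1, 688600f, aac8f5c, aaf2f39, b2e4531, d3f724d} — 8.
Only in 161bb8b's history (behind): {} — 0.

8 ahead, 0 behind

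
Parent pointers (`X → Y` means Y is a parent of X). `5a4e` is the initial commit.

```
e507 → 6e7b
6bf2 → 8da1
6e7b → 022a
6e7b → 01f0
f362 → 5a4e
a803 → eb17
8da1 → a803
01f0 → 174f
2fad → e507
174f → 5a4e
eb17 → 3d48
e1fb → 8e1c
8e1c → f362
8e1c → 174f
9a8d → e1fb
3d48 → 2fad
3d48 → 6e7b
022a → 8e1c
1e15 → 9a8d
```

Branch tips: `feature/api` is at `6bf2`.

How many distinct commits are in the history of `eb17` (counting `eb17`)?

Walking parent pointers from eb17: reachable set = {01f0, 022a, 174f, 2fad, 3d48, 5a4e, 6e7b, 8e1c, e507, eb17, f362}.
That is 11 commits.

11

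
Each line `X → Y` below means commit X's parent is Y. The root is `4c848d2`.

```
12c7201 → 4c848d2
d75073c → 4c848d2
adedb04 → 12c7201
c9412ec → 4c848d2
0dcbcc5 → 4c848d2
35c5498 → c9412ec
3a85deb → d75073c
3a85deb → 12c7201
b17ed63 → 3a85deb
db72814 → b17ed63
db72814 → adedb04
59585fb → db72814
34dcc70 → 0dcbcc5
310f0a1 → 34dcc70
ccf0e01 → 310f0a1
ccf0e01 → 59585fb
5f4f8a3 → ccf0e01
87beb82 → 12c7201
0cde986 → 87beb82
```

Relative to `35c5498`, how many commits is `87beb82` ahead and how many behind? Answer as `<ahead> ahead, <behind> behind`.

2 ahead, 2 behind

Reachable from 87beb82: {12c7201, 4c848d2, 87beb82}.
Reachable from 35c5498: {35c5498, 4c848d2, c9412ec}.
Only in 87beb82's history (ahead): {12c7201, 87beb82} — 2.
Only in 35c5498's history (behind): {35c5498, c9412ec} — 2.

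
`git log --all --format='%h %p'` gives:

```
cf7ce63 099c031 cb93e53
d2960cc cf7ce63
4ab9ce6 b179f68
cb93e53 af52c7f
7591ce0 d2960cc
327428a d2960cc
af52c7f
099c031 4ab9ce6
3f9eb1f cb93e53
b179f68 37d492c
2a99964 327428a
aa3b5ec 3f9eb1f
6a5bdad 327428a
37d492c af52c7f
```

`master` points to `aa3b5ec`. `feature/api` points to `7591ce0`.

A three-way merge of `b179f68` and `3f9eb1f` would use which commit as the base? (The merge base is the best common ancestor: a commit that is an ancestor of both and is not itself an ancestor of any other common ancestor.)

af52c7f

Ancestors of b179f68: {37d492c, af52c7f, b179f68}.
Ancestors of 3f9eb1f: {3f9eb1f, af52c7f, cb93e53}.
Common ancestors: {af52c7f}.
The only common ancestor is af52c7f, so it is the merge base.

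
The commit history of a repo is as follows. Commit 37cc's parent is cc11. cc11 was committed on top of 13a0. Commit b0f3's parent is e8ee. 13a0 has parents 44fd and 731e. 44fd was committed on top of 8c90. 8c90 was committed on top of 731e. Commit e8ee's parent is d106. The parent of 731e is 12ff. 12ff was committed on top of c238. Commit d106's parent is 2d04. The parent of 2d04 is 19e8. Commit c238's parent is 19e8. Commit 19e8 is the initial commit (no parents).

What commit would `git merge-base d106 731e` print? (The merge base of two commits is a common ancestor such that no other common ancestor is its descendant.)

Ancestors of d106: {19e8, 2d04, d106}.
Ancestors of 731e: {12ff, 19e8, 731e, c238}.
Common ancestors: {19e8}.
The only common ancestor is 19e8, so it is the merge base.

19e8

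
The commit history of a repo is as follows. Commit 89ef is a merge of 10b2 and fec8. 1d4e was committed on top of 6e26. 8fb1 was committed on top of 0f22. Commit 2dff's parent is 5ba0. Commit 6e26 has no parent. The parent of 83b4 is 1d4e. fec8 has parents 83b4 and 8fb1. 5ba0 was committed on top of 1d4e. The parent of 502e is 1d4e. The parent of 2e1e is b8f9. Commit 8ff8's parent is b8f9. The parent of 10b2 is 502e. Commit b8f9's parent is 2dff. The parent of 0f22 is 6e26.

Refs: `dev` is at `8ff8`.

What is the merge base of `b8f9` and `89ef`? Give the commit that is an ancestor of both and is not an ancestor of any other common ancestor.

Ancestors of b8f9: {1d4e, 2dff, 5ba0, 6e26, b8f9}.
Ancestors of 89ef: {0f22, 10b2, 1d4e, 502e, 6e26, 83b4, 89ef, 8fb1, fec8}.
Common ancestors: {1d4e, 6e26}.
Among these, 1d4e is not an ancestor of any other common ancestor — it is the merge base.

1d4e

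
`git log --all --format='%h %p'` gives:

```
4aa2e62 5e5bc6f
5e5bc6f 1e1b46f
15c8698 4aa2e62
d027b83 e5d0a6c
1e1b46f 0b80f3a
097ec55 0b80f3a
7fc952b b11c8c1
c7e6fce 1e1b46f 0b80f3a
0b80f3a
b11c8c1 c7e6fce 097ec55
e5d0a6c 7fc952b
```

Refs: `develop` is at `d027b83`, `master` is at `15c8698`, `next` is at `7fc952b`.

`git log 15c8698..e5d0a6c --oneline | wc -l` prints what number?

5

Reachable from e5d0a6c: {097ec55, 0b80f3a, 1e1b46f, 7fc952b, b11c8c1, c7e6fce, e5d0a6c}.
Reachable from 15c8698: {0b80f3a, 15c8698, 1e1b46f, 4aa2e62, 5e5bc6f}.
In e5d0a6c's history but not 15c8698's: {097ec55, 7fc952b, b11c8c1, c7e6fce, e5d0a6c} — 5 commits.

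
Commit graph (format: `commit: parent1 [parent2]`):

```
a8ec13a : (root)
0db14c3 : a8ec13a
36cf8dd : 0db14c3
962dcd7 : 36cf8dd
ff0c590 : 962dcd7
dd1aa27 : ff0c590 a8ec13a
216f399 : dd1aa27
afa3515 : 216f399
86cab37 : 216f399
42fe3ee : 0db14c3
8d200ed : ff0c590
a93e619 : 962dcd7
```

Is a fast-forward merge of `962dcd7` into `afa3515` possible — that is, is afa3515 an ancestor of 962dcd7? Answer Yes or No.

No

A fast-forward from afa3515 to 962dcd7 is possible iff afa3515 is an ancestor of 962dcd7.
Ancestors of 962dcd7: {0db14c3, 36cf8dd, 962dcd7, a8ec13a}.
afa3515 is not among them, so fast-forward is not possible.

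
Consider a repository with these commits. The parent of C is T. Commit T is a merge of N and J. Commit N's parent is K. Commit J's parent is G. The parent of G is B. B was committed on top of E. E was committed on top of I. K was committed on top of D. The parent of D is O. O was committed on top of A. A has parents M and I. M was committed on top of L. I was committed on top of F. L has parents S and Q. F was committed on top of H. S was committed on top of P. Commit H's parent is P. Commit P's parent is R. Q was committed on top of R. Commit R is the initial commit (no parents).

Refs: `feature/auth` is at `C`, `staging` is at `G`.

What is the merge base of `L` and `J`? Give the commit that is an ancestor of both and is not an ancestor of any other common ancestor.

P

Ancestors of L: {L, P, Q, R, S}.
Ancestors of J: {B, E, F, G, H, I, J, P, R}.
Common ancestors: {P, R}.
Among these, P is not an ancestor of any other common ancestor — it is the merge base.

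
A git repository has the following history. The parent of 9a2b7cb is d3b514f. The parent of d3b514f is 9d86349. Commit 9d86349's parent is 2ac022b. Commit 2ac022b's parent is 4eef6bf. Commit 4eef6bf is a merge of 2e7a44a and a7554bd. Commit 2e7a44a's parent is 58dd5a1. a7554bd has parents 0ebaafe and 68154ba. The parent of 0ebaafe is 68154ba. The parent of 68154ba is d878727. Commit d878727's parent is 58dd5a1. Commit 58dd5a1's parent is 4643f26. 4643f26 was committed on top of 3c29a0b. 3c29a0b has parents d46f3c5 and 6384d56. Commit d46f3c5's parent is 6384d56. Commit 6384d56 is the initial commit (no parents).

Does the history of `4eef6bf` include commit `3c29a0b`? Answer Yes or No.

Ancestors of 4eef6bf (commits reachable by following parents): {0ebaafe, 2e7a44a, 3c29a0b, 4643f26, 4eef6bf, 58dd5a1, 6384d56, 68154ba, a7554bd, d46f3c5, d878727}.
3c29a0b is in that set, so it is an ancestor of 4eef6bf.

Yes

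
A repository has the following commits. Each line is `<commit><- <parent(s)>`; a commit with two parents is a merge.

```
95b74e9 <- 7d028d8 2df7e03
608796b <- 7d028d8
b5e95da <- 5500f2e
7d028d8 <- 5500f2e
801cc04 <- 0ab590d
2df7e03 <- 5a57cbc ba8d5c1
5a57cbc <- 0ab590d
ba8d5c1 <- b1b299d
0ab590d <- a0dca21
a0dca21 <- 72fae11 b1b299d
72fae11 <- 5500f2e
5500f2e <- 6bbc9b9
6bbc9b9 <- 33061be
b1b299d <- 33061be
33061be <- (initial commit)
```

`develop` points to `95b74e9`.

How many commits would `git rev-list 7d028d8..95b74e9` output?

8

Reachable from 95b74e9: {0ab590d, 2df7e03, 33061be, 5500f2e, 5a57cbc, 6bbc9b9, 72fae11, 7d028d8, 95b74e9, a0dca21, b1b299d, ba8d5c1}.
Reachable from 7d028d8: {33061be, 5500f2e, 6bbc9b9, 7d028d8}.
In 95b74e9's history but not 7d028d8's: {0ab590d, 2df7e03, 5a57cbc, 72fae11, 95b74e9, a0dca21, b1b299d, ba8d5c1} — 8 commits.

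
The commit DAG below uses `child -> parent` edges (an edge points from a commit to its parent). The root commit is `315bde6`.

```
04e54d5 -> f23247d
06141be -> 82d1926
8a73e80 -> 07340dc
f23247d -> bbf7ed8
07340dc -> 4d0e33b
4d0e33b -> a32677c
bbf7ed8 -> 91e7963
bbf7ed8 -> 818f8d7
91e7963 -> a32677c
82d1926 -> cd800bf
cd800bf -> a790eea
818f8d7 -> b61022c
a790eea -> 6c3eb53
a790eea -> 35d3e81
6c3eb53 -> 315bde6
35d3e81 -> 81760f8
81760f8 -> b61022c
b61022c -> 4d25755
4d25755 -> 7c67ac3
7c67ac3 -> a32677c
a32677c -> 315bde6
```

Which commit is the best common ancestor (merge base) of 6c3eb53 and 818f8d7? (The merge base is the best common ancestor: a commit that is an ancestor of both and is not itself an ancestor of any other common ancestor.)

315bde6

Ancestors of 6c3eb53: {315bde6, 6c3eb53}.
Ancestors of 818f8d7: {315bde6, 4d25755, 7c67ac3, 818f8d7, a32677c, b61022c}.
Common ancestors: {315bde6}.
The only common ancestor is 315bde6, so it is the merge base.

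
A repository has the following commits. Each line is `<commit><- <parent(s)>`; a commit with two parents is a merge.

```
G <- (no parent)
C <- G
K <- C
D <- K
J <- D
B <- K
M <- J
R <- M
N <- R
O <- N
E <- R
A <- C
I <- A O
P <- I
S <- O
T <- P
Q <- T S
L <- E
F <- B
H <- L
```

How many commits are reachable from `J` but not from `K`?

2

Reachable from J: {C, D, G, J, K}.
Reachable from K: {C, G, K}.
In J's history but not K's: {D, J} — 2 commits.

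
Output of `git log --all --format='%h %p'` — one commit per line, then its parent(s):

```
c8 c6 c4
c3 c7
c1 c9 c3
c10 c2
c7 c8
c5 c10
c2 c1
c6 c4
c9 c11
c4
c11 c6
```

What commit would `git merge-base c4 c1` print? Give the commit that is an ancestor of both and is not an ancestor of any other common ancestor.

Ancestors of c4: {c4}.
Ancestors of c1: {c1, c11, c3, c4, c6, c7, c8, c9}.
Common ancestors: {c4}.
The only common ancestor is c4, so it is the merge base.

c4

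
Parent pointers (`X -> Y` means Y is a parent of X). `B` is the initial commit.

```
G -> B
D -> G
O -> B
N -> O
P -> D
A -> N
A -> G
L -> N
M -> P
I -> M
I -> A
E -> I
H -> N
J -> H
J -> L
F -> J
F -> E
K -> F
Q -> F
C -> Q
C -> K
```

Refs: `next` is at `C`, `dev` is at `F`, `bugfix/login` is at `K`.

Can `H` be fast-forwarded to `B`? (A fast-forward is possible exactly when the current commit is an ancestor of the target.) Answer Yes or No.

A fast-forward from H to B is possible iff H is an ancestor of B.
Ancestors of B: {B}.
H is not among them, so fast-forward is not possible.

No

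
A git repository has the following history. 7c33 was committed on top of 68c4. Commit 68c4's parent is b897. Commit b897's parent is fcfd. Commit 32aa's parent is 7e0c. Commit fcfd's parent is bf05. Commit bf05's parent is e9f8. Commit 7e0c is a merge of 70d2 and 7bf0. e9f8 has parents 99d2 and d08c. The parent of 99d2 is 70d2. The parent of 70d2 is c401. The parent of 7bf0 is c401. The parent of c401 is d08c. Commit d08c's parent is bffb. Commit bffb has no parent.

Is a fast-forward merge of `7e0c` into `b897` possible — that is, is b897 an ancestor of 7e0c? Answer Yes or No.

No

A fast-forward from b897 to 7e0c is possible iff b897 is an ancestor of 7e0c.
Ancestors of 7e0c: {70d2, 7bf0, 7e0c, bffb, c401, d08c}.
b897 is not among them, so fast-forward is not possible.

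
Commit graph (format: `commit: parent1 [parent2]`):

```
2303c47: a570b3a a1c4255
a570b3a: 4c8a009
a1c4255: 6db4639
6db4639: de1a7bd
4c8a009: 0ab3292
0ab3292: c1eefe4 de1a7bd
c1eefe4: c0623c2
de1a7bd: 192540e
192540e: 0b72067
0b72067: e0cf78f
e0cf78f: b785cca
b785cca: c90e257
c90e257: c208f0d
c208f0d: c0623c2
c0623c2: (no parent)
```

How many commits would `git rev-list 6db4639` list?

Walking parent pointers from 6db4639: reachable set = {0b72067, 192540e, 6db4639, b785cca, c0623c2, c208f0d, c90e257, de1a7bd, e0cf78f}.
That is 9 commits.

9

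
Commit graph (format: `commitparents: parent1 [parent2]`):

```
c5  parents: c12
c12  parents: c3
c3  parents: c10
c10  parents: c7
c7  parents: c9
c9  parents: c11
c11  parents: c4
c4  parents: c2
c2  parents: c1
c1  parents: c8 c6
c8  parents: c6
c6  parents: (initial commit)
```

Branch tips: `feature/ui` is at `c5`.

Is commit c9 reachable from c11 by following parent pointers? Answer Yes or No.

No

Ancestors of c11: {c1, c11, c2, c4, c6, c8}.
c9 is not in that set, so it is not an ancestor of c11.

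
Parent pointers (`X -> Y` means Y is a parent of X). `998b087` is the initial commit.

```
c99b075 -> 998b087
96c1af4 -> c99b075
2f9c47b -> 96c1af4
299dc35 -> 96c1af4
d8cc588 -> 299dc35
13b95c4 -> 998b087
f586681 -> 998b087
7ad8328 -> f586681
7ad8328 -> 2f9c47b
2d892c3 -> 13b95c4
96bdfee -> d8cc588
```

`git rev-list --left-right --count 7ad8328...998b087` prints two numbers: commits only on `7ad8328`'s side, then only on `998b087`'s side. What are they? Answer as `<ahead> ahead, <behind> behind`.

Reachable from 7ad8328: {2f9c47b, 7ad8328, 96c1af4, 998b087, c99b075, f586681}.
Reachable from 998b087: {998b087}.
Only in 7ad8328's history (ahead): {2f9c47b, 7ad8328, 96c1af4, c99b075, f586681} — 5.
Only in 998b087's history (behind): {} — 0.

5 ahead, 0 behind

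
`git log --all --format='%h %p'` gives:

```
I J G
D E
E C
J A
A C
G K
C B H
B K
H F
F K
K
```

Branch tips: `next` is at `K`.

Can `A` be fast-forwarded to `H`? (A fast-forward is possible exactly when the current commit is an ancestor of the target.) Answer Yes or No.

A fast-forward from A to H is possible iff A is an ancestor of H.
Ancestors of H: {F, H, K}.
A is not among them, so fast-forward is not possible.

No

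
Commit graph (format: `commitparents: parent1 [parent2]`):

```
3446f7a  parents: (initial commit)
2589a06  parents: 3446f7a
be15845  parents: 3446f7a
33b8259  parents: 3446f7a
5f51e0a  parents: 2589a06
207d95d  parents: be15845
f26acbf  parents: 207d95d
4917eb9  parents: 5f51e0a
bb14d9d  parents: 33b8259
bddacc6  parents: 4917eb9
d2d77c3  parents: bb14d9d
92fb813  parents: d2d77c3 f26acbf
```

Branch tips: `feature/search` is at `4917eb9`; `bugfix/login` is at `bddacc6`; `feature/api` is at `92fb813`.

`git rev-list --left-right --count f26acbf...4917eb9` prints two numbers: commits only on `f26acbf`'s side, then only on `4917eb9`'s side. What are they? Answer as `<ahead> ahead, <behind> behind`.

3 ahead, 3 behind

Reachable from f26acbf: {207d95d, 3446f7a, be15845, f26acbf}.
Reachable from 4917eb9: {2589a06, 3446f7a, 4917eb9, 5f51e0a}.
Only in f26acbf's history (ahead): {207d95d, be15845, f26acbf} — 3.
Only in 4917eb9's history (behind): {2589a06, 4917eb9, 5f51e0a} — 3.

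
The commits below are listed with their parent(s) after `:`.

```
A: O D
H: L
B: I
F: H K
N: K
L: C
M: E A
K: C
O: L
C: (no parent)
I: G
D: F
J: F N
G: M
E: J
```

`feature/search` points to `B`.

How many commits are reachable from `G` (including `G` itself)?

Walking parent pointers from G: reachable set = {A, C, D, E, F, G, H, J, K, L, M, N, O}.
That is 13 commits.

13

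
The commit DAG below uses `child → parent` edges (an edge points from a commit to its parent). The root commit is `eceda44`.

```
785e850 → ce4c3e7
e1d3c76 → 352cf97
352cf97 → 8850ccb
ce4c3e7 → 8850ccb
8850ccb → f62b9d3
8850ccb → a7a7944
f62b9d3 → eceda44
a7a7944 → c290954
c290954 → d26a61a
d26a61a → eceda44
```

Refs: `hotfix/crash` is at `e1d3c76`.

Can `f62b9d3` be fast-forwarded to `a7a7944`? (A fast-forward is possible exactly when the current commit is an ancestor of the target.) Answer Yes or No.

A fast-forward from f62b9d3 to a7a7944 is possible iff f62b9d3 is an ancestor of a7a7944.
Ancestors of a7a7944: {a7a7944, c290954, d26a61a, eceda44}.
f62b9d3 is not among them, so fast-forward is not possible.

No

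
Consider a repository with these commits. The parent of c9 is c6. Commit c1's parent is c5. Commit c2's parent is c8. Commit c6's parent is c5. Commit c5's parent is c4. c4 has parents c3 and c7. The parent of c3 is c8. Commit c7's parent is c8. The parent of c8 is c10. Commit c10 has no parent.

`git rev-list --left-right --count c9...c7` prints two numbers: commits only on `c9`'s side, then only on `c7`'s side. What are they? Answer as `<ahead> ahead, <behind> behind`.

5 ahead, 0 behind

Reachable from c9: {c10, c3, c4, c5, c6, c7, c8, c9}.
Reachable from c7: {c10, c7, c8}.
Only in c9's history (ahead): {c3, c4, c5, c6, c9} — 5.
Only in c7's history (behind): {} — 0.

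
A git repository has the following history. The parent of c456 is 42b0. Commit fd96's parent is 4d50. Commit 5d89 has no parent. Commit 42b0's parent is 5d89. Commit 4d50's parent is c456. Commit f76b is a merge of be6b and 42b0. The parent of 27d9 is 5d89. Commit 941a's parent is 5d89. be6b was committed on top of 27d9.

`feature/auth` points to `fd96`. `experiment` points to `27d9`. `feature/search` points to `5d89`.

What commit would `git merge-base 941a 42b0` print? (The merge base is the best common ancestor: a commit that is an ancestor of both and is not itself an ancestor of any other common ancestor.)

5d89

Ancestors of 941a: {5d89, 941a}.
Ancestors of 42b0: {42b0, 5d89}.
Common ancestors: {5d89}.
The only common ancestor is 5d89, so it is the merge base.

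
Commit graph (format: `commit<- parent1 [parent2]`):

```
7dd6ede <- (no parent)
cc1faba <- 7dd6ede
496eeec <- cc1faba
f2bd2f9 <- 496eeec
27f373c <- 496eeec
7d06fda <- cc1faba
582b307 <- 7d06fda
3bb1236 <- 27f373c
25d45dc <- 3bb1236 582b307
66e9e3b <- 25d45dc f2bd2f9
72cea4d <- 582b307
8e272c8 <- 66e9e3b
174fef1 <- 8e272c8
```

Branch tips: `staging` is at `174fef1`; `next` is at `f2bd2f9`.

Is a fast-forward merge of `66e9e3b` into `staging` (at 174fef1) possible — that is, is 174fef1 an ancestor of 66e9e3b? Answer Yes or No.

A fast-forward from 174fef1 to 66e9e3b is possible iff 174fef1 is an ancestor of 66e9e3b.
Ancestors of 66e9e3b: {25d45dc, 27f373c, 3bb1236, 496eeec, 582b307, 66e9e3b, 7d06fda, 7dd6ede, cc1faba, f2bd2f9}.
174fef1 is not among them, so fast-forward is not possible.

No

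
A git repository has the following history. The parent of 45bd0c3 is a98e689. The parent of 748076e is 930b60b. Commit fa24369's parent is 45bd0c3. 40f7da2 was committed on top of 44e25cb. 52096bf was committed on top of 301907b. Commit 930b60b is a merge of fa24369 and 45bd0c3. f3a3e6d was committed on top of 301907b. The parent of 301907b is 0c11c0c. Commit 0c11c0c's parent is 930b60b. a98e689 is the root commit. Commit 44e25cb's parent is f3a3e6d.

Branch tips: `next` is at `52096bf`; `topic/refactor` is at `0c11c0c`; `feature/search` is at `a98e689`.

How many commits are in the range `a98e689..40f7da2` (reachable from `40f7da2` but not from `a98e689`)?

Reachable from 40f7da2: {0c11c0c, 301907b, 40f7da2, 44e25cb, 45bd0c3, 930b60b, a98e689, f3a3e6d, fa24369}.
Reachable from a98e689: {a98e689}.
In 40f7da2's history but not a98e689's: {0c11c0c, 301907b, 40f7da2, 44e25cb, 45bd0c3, 930b60b, f3a3e6d, fa24369} — 8 commits.

8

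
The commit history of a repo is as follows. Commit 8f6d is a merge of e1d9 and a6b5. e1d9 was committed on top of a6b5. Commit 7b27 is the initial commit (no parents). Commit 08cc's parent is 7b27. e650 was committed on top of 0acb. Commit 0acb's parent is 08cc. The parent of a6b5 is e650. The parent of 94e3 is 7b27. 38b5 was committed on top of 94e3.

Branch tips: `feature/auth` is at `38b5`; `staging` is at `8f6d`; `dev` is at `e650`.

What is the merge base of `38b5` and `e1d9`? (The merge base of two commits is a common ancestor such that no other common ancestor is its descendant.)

7b27

Ancestors of 38b5: {38b5, 7b27, 94e3}.
Ancestors of e1d9: {08cc, 0acb, 7b27, a6b5, e1d9, e650}.
Common ancestors: {7b27}.
The only common ancestor is 7b27, so it is the merge base.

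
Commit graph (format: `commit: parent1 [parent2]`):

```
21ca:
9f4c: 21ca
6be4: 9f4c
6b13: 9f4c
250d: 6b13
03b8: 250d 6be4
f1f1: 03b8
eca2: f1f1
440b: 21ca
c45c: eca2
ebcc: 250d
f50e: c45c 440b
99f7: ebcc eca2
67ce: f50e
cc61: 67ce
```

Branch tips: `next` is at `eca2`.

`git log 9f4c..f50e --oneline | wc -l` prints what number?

Reachable from f50e: {03b8, 21ca, 250d, 440b, 6b13, 6be4, 9f4c, c45c, eca2, f1f1, f50e}.
Reachable from 9f4c: {21ca, 9f4c}.
In f50e's history but not 9f4c's: {03b8, 250d, 440b, 6b13, 6be4, c45c, eca2, f1f1, f50e} — 9 commits.

9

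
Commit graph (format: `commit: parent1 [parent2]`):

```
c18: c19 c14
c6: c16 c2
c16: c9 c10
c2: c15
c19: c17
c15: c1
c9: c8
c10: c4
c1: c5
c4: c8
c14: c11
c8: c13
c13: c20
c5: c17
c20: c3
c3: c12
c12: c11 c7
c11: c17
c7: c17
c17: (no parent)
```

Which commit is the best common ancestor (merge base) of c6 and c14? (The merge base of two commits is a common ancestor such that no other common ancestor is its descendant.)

c11

Ancestors of c6: {c1, c10, c11, c12, c13, c15, c16, c17, c2, c20, c3, c4, c5, c6, c7, c8, c9}.
Ancestors of c14: {c11, c14, c17}.
Common ancestors: {c11, c17}.
Among these, c11 is not an ancestor of any other common ancestor — it is the merge base.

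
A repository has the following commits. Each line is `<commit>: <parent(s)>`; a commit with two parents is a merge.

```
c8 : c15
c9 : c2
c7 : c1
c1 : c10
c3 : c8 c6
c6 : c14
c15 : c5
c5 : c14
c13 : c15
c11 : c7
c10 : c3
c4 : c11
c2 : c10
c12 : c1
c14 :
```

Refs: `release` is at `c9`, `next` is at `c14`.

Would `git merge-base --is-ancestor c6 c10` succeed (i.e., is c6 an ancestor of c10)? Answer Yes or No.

Yes

Ancestors of c10 (commits reachable by following parents): {c10, c14, c15, c3, c5, c6, c8}.
c6 is in that set, so it is an ancestor of c10.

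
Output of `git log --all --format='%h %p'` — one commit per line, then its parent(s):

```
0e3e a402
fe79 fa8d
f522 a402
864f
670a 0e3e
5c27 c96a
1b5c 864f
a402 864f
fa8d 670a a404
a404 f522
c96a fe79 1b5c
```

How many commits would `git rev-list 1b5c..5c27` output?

Reachable from 5c27: {0e3e, 1b5c, 5c27, 670a, 864f, a402, a404, c96a, f522, fa8d, fe79}.
Reachable from 1b5c: {1b5c, 864f}.
In 5c27's history but not 1b5c's: {0e3e, 5c27, 670a, a402, a404, c96a, f522, fa8d, fe79} — 9 commits.

9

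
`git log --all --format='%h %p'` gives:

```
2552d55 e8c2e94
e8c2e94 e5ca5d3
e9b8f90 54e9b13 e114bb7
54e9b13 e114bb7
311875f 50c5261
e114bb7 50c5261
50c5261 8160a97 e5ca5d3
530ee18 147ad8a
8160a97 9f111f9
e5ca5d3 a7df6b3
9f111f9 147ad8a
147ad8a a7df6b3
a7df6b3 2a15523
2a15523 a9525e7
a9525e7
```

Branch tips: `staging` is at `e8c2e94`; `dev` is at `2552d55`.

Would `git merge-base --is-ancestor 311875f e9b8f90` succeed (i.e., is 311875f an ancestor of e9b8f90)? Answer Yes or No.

No

Ancestors of e9b8f90: {147ad8a, 2a15523, 50c5261, 54e9b13, 8160a97, 9f111f9, a7df6b3, a9525e7, e114bb7, e5ca5d3, e9b8f90}.
311875f is not in that set, so it is not an ancestor of e9b8f90.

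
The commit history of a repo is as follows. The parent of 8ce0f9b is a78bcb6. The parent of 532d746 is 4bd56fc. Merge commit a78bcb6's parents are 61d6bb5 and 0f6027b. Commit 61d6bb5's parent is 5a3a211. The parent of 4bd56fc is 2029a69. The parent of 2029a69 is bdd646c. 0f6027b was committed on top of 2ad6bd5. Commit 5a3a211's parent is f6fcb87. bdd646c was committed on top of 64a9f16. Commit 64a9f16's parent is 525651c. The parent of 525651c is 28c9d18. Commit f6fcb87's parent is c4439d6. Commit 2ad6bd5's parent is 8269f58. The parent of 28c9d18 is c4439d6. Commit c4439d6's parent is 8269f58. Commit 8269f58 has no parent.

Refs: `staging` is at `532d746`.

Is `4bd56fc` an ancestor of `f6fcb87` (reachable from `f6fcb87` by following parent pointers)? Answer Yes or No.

Ancestors of f6fcb87: {8269f58, c4439d6, f6fcb87}.
4bd56fc is not in that set, so it is not an ancestor of f6fcb87.

No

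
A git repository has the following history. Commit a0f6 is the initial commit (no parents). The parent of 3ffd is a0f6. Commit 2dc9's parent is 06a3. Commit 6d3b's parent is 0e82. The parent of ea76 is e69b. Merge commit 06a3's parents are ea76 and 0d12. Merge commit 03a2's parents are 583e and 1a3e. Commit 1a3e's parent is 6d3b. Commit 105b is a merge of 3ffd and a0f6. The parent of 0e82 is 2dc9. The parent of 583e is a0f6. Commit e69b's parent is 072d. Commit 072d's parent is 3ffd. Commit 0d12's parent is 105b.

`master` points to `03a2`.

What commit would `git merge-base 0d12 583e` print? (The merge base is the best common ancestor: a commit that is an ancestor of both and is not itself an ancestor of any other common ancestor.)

a0f6

Ancestors of 0d12: {0d12, 105b, 3ffd, a0f6}.
Ancestors of 583e: {583e, a0f6}.
Common ancestors: {a0f6}.
The only common ancestor is a0f6, so it is the merge base.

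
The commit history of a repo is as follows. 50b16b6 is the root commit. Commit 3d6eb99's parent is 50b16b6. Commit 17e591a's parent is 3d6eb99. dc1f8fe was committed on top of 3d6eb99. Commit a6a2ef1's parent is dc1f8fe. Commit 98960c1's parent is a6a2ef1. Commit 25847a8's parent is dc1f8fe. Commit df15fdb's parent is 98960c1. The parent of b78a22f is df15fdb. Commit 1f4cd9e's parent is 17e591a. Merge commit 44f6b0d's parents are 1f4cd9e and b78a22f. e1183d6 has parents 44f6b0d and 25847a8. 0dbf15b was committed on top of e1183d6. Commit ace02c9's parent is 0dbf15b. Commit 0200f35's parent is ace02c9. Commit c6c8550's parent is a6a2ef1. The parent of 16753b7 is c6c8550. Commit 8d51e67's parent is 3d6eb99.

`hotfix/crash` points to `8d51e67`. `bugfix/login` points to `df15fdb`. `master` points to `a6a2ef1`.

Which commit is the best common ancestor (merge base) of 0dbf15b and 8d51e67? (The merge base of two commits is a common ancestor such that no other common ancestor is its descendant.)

3d6eb99

Ancestors of 0dbf15b: {0dbf15b, 17e591a, 1f4cd9e, 25847a8, 3d6eb99, 44f6b0d, 50b16b6, 98960c1, a6a2ef1, b78a22f, dc1f8fe, df15fdb, e1183d6}.
Ancestors of 8d51e67: {3d6eb99, 50b16b6, 8d51e67}.
Common ancestors: {3d6eb99, 50b16b6}.
Among these, 3d6eb99 is not an ancestor of any other common ancestor — it is the merge base.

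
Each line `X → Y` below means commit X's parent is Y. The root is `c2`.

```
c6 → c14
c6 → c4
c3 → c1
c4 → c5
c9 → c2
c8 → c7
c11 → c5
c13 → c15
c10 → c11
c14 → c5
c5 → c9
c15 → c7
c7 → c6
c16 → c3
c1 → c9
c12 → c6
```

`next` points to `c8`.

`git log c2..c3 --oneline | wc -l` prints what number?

3

Reachable from c3: {c1, c2, c3, c9}.
Reachable from c2: {c2}.
In c3's history but not c2's: {c1, c3, c9} — 3 commits.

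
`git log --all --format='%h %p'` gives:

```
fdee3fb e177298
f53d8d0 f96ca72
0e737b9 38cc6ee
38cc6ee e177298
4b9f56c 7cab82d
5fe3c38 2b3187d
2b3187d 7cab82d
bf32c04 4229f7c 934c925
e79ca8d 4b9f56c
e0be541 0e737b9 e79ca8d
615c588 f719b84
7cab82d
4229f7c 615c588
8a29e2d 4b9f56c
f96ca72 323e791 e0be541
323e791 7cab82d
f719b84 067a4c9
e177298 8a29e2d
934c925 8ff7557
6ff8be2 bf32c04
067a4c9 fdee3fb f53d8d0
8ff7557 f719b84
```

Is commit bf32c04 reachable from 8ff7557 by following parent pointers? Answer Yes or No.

Ancestors of 8ff7557: {067a4c9, 0e737b9, 323e791, 38cc6ee, 4b9f56c, 7cab82d, 8a29e2d, 8ff7557, e0be541, e177298, e79ca8d, f53d8d0, f719b84, f96ca72, fdee3fb}.
bf32c04 is not in that set, so it is not an ancestor of 8ff7557.

No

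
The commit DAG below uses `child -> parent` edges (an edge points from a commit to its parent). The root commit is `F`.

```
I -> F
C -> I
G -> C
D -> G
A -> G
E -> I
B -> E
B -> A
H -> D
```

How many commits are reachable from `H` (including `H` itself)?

6

Walking parent pointers from H: reachable set = {C, D, F, G, H, I}.
That is 6 commits.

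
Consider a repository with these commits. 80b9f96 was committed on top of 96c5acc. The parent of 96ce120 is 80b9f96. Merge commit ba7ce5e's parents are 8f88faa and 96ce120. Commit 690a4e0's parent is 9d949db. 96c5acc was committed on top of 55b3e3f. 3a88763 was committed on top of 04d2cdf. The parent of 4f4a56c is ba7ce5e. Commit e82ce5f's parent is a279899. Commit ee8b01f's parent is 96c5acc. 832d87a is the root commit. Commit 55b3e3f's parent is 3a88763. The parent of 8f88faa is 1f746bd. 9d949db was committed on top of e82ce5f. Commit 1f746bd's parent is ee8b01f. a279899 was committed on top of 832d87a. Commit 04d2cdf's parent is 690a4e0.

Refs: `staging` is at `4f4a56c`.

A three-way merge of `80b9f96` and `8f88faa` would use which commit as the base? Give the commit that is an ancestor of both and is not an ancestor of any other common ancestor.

Ancestors of 80b9f96: {04d2cdf, 3a88763, 55b3e3f, 690a4e0, 80b9f96, 832d87a, 96c5acc, 9d949db, a279899, e82ce5f}.
Ancestors of 8f88faa: {04d2cdf, 1f746bd, 3a88763, 55b3e3f, 690a4e0, 832d87a, 8f88faa, 96c5acc, 9d949db, a279899, e82ce5f, ee8b01f}.
Common ancestors: {04d2cdf, 3a88763, 55b3e3f, 690a4e0, 832d87a, 96c5acc, 9d949db, a279899, e82ce5f}.
Among these, 96c5acc is not an ancestor of any other common ancestor — it is the merge base.

96c5acc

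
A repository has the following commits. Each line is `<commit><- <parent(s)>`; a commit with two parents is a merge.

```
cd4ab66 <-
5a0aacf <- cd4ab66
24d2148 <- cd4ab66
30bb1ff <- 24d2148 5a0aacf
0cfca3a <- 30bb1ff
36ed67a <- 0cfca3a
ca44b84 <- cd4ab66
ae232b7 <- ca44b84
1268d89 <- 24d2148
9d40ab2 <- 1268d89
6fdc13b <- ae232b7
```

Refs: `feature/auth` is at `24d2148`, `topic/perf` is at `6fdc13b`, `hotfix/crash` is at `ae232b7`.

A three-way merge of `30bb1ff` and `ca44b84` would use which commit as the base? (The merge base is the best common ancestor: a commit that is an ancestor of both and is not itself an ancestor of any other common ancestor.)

cd4ab66

Ancestors of 30bb1ff: {24d2148, 30bb1ff, 5a0aacf, cd4ab66}.
Ancestors of ca44b84: {ca44b84, cd4ab66}.
Common ancestors: {cd4ab66}.
The only common ancestor is cd4ab66, so it is the merge base.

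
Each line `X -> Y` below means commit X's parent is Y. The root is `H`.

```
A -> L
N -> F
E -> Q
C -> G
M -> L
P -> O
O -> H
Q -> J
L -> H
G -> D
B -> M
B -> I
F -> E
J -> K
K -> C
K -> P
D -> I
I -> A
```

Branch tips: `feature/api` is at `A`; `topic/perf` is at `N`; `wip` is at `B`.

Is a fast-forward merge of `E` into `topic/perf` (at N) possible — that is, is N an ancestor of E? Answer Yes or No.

No

A fast-forward from N to E is possible iff N is an ancestor of E.
Ancestors of E: {A, C, D, E, G, H, I, J, K, L, O, P, Q}.
N is not among them, so fast-forward is not possible.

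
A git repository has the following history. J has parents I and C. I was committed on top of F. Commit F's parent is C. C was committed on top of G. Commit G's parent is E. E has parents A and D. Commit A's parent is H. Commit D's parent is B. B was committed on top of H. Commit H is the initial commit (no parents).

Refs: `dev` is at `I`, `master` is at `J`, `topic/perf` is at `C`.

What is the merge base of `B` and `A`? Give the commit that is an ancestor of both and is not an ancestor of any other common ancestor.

Ancestors of B: {B, H}.
Ancestors of A: {A, H}.
Common ancestors: {H}.
The only common ancestor is H, so it is the merge base.

H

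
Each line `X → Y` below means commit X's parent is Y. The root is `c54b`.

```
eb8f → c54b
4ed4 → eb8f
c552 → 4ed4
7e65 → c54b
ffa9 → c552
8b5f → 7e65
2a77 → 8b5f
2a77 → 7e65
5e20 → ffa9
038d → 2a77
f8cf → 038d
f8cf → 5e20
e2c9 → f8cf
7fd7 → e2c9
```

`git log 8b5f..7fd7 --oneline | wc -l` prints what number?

Reachable from 7fd7: {038d, 2a77, 4ed4, 5e20, 7e65, 7fd7, 8b5f, c54b, c552, e2c9, eb8f, f8cf, ffa9}.
Reachable from 8b5f: {7e65, 8b5f, c54b}.
In 7fd7's history but not 8b5f's: {038d, 2a77, 4ed4, 5e20, 7fd7, c552, e2c9, eb8f, f8cf, ffa9} — 10 commits.

10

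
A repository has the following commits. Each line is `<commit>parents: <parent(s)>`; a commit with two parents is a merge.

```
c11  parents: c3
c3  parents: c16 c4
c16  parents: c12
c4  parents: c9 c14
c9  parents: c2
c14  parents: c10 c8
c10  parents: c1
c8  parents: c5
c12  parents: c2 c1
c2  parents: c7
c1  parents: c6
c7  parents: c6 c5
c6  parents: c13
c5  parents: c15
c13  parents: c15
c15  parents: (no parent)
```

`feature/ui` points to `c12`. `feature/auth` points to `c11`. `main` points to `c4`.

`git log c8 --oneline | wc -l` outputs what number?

Walking parent pointers from c8: reachable set = {c15, c5, c8}.
That is 3 commits.

3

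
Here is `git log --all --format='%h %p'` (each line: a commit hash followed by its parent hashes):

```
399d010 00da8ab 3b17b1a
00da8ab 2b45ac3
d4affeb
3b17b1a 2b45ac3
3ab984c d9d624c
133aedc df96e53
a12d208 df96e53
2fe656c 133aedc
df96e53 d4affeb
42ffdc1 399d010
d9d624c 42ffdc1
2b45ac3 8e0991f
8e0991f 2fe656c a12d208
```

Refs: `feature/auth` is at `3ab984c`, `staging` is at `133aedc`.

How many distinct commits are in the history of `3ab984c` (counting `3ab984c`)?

13

Walking parent pointers from 3ab984c: reachable set = {00da8ab, 133aedc, 2b45ac3, 2fe656c, 399d010, 3ab984c, 3b17b1a, 42ffdc1, 8e0991f, a12d208, d4affeb, d9d624c, df96e53}.
That is 13 commits.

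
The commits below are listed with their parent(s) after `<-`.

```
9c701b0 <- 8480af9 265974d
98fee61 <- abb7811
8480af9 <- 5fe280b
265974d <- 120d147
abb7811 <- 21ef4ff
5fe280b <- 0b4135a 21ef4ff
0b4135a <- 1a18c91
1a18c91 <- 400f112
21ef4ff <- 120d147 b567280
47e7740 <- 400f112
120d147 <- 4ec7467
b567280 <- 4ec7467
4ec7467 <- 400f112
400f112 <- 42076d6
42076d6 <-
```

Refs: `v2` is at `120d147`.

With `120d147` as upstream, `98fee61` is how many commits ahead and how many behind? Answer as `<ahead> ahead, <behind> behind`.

Reachable from 98fee61: {120d147, 21ef4ff, 400f112, 42076d6, 4ec7467, 98fee61, abb7811, b567280}.
Reachable from 120d147: {120d147, 400f112, 42076d6, 4ec7467}.
Only in 98fee61's history (ahead): {21ef4ff, 98fee61, abb7811, b567280} — 4.
Only in 120d147's history (behind): {} — 0.

4 ahead, 0 behind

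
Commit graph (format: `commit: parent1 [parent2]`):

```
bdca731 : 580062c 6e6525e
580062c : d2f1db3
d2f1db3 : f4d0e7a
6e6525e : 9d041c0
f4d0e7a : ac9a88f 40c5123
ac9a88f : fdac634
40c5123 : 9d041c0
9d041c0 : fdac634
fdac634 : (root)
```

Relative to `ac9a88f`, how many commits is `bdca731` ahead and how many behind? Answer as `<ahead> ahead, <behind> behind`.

Reachable from bdca731: {40c5123, 580062c, 6e6525e, 9d041c0, ac9a88f, bdca731, d2f1db3, f4d0e7a, fdac634}.
Reachable from ac9a88f: {ac9a88f, fdac634}.
Only in bdca731's history (ahead): {40c5123, 580062c, 6e6525e, 9d041c0, bdca731, d2f1db3, f4d0e7a} — 7.
Only in ac9a88f's history (behind): {} — 0.

7 ahead, 0 behind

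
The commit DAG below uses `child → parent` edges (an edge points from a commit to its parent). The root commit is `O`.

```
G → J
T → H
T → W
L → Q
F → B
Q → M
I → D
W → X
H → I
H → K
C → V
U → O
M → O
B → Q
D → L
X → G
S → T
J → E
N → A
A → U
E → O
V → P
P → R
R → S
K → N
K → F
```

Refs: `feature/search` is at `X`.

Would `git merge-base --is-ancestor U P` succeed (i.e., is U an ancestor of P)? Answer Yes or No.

Ancestors of P (commits reachable by following parents): {A, B, D, E, F, G, H, I, J, K, L, M, N, O, P, Q, R, S, T, U, W, X}.
U is in that set, so it is an ancestor of P.

Yes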